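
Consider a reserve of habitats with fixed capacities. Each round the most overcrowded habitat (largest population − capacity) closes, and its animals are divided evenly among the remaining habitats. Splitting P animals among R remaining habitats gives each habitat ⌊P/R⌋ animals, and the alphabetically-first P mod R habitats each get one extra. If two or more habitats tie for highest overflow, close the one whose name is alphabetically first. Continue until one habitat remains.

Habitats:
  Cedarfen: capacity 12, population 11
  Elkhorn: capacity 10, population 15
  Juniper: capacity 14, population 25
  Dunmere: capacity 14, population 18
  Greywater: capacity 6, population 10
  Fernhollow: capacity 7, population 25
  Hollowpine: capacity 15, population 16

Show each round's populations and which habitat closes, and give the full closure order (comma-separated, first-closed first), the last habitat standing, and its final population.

Round 1: Cedarfen=11 Dunmere=18 Elkhorn=15 Fernhollow=25 Greywater=10 Hollowpine=16 Juniper=25 → close Fernhollow (overflow 18)
  25÷6 = 4 each, +1 to first 1
Round 2: Cedarfen=16 Dunmere=22 Elkhorn=19 Greywater=14 Hollowpine=20 Juniper=29 → close Juniper (overflow 15)
  29÷5 = 5 each, +1 to first 4
Round 3: Cedarfen=22 Dunmere=28 Elkhorn=25 Greywater=20 Hollowpine=25 → close Elkhorn (overflow 15)
  25÷4 = 6 each, +1 to first 1
Round 4: Cedarfen=29 Dunmere=34 Greywater=26 Hollowpine=31 → close Dunmere (overflow 20)
  34÷3 = 11 each, +1 to first 1
Round 5: Cedarfen=41 Greywater=37 Hollowpine=42 → close Greywater (overflow 31)
  37÷2 = 18 each, +1 to first 1
Round 6: Cedarfen=60 Hollowpine=60 → close Cedarfen (overflow 48)
  60÷1 = 60 each, +1 to first 0

Closure order: Fernhollow, Juniper, Elkhorn, Dunmere, Greywater, Cedarfen
Last habitat: Hollowpine with 120 animals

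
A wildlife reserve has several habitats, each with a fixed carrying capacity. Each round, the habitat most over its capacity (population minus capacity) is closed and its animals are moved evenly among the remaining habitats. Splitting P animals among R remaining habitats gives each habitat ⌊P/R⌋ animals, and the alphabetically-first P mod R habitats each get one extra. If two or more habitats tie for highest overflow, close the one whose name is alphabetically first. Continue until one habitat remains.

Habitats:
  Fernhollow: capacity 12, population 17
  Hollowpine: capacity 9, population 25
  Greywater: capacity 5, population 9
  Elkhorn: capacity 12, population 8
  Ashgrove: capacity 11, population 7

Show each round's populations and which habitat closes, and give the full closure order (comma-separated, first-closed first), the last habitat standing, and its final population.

Closure order: Hollowpine, Fernhollow, Greywater, Ashgrove
Last habitat: Elkhorn with 66 animals

Round 1: Ashgrove=7 Elkhorn=8 Fernhollow=17 Greywater=9 Hollowpine=25 → close Hollowpine (overflow 16)
  25÷4 = 6 each, +1 to first 1
Round 2: Ashgrove=14 Elkhorn=14 Fernhollow=23 Greywater=15 → close Fernhollow (overflow 11)
  23÷3 = 7 each, +1 to first 2
Round 3: Ashgrove=22 Elkhorn=22 Greywater=22 → close Greywater (overflow 17)
  22÷2 = 11 each, +1 to first 0
Round 4: Ashgrove=33 Elkhorn=33 → close Ashgrove (overflow 22)
  33÷1 = 33 each, +1 to first 0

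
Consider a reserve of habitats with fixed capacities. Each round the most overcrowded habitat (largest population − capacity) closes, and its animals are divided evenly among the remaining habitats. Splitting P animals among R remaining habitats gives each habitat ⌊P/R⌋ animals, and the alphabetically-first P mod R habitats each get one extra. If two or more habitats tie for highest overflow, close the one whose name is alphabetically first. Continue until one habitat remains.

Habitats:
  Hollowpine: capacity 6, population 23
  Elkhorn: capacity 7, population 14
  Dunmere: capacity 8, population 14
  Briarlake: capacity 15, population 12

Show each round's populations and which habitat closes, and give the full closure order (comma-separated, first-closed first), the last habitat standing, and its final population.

Round 1: Briarlake=12 Dunmere=14 Elkhorn=14 Hollowpine=23 → close Hollowpine (overflow 17)
  23÷3 = 7 each, +1 to first 2
Round 2: Briarlake=20 Dunmere=22 Elkhorn=21 → close Dunmere (overflow 14)
  22÷2 = 11 each, +1 to first 0
Round 3: Briarlake=31 Elkhorn=32 → close Elkhorn (overflow 25)
  32÷1 = 32 each, +1 to first 0

Closure order: Hollowpine, Dunmere, Elkhorn
Last habitat: Briarlake with 63 animals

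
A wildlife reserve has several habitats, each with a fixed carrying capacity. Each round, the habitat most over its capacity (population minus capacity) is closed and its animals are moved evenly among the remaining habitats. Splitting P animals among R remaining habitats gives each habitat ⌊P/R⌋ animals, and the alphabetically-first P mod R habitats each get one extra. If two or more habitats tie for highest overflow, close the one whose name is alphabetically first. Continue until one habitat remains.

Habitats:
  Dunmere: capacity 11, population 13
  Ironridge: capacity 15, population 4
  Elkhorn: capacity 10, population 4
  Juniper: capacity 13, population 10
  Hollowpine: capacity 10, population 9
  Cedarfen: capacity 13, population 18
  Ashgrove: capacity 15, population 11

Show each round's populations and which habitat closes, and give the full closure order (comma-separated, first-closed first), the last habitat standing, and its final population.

Closure order: Cedarfen, Dunmere, Hollowpine, Ashgrove, Juniper, Elkhorn
Last habitat: Ironridge with 69 animals

Round 1: Ashgrove=11 Cedarfen=18 Dunmere=13 Elkhorn=4 Hollowpine=9 Ironridge=4 Juniper=10 → close Cedarfen (overflow 5)
  18÷6 = 3 each, +1 to first 0
Round 2: Ashgrove=14 Dunmere=16 Elkhorn=7 Hollowpine=12 Ironridge=7 Juniper=13 → close Dunmere (overflow 5)
  16÷5 = 3 each, +1 to first 1
Round 3: Ashgrove=18 Elkhorn=10 Hollowpine=15 Ironridge=10 Juniper=16 → close Hollowpine (overflow 5)
  15÷4 = 3 each, +1 to first 3
Round 4: Ashgrove=22 Elkhorn=14 Ironridge=14 Juniper=19 → close Ashgrove (overflow 7)
  22÷3 = 7 each, +1 to first 1
Round 5: Elkhorn=22 Ironridge=21 Juniper=26 → close Juniper (overflow 13)
  26÷2 = 13 each, +1 to first 0
Round 6: Elkhorn=35 Ironridge=34 → close Elkhorn (overflow 25)
  35÷1 = 35 each, +1 to first 0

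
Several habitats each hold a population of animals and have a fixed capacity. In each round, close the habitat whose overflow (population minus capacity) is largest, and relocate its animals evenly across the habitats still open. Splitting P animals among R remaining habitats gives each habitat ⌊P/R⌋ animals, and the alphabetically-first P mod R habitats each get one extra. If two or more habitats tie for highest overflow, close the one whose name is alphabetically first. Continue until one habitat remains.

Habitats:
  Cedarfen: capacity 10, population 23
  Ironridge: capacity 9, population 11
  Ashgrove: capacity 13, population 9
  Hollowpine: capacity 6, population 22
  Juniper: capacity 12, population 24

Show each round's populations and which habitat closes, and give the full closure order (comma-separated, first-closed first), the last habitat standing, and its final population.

Round 1: Ashgrove=9 Cedarfen=23 Hollowpine=22 Ironridge=11 Juniper=24 → close Hollowpine (overflow 16)
  22÷4 = 5 each, +1 to first 2
Round 2: Ashgrove=15 Cedarfen=29 Ironridge=16 Juniper=29 → close Cedarfen (overflow 19)
  29÷3 = 9 each, +1 to first 2
Round 3: Ashgrove=25 Ironridge=26 Juniper=38 → close Juniper (overflow 26)
  38÷2 = 19 each, +1 to first 0
Round 4: Ashgrove=44 Ironridge=45 → close Ironridge (overflow 36)
  45÷1 = 45 each, +1 to first 0

Closure order: Hollowpine, Cedarfen, Juniper, Ironridge
Last habitat: Ashgrove with 89 animals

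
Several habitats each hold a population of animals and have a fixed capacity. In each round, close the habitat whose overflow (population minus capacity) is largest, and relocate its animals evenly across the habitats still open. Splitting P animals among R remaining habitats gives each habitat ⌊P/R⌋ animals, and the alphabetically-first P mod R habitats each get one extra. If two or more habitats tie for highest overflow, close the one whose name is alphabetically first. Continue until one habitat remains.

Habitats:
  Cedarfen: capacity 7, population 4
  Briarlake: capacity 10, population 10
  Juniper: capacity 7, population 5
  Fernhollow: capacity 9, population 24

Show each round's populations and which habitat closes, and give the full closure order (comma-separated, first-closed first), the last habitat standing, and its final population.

Round 1: Briarlake=10 Cedarfen=4 Fernhollow=24 Juniper=5 → close Fernhollow (overflow 15)
  24÷3 = 8 each, +1 to first 0
Round 2: Briarlake=18 Cedarfen=12 Juniper=13 → close Briarlake (overflow 8)
  18÷2 = 9 each, +1 to first 0
Round 3: Cedarfen=21 Juniper=22 → close Juniper (overflow 15)
  22÷1 = 22 each, +1 to first 0

Closure order: Fernhollow, Briarlake, Juniper
Last habitat: Cedarfen with 43 animals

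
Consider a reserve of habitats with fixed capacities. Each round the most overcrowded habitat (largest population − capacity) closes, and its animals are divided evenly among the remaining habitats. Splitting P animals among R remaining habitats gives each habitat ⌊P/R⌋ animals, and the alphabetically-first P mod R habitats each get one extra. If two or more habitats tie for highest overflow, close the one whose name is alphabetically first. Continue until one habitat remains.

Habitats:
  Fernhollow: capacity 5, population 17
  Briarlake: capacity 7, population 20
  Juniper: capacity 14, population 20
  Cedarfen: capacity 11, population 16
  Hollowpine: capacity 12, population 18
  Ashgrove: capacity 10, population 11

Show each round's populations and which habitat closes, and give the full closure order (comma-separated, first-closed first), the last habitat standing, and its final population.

Round 1: Ashgrove=11 Briarlake=20 Cedarfen=16 Fernhollow=17 Hollowpine=18 Juniper=20 → close Briarlake (overflow 13)
  20÷5 = 4 each, +1 to first 0
Round 2: Ashgrove=15 Cedarfen=20 Fernhollow=21 Hollowpine=22 Juniper=24 → close Fernhollow (overflow 16)
  21÷4 = 5 each, +1 to first 1
Round 3: Ashgrove=21 Cedarfen=25 Hollowpine=27 Juniper=29 → close Hollowpine (overflow 15)
  27÷3 = 9 each, +1 to first 0
Round 4: Ashgrove=30 Cedarfen=34 Juniper=38 → close Juniper (overflow 24)
  38÷2 = 19 each, +1 to first 0
Round 5: Ashgrove=49 Cedarfen=53 → close Cedarfen (overflow 42)
  53÷1 = 53 each, +1 to first 0

Closure order: Briarlake, Fernhollow, Hollowpine, Juniper, Cedarfen
Last habitat: Ashgrove with 102 animals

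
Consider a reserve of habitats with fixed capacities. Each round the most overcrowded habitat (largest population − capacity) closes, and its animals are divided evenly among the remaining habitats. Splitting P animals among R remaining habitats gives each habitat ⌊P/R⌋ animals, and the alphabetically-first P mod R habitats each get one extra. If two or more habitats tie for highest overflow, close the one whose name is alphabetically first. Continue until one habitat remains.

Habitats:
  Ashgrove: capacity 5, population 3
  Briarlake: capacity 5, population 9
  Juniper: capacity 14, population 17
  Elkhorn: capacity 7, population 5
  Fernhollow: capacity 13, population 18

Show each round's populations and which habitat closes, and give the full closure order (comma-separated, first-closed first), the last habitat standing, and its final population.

Closure order: Fernhollow, Briarlake, Juniper, Ashgrove
Last habitat: Elkhorn with 52 animals

Round 1: Ashgrove=3 Briarlake=9 Elkhorn=5 Fernhollow=18 Juniper=17 → close Fernhollow (overflow 5)
  18÷4 = 4 each, +1 to first 2
Round 2: Ashgrove=8 Briarlake=14 Elkhorn=9 Juniper=21 → close Briarlake (overflow 9)
  14÷3 = 4 each, +1 to first 2
Round 3: Ashgrove=13 Elkhorn=14 Juniper=25 → close Juniper (overflow 11)
  25÷2 = 12 each, +1 to first 1
Round 4: Ashgrove=26 Elkhorn=26 → close Ashgrove (overflow 21)
  26÷1 = 26 each, +1 to first 0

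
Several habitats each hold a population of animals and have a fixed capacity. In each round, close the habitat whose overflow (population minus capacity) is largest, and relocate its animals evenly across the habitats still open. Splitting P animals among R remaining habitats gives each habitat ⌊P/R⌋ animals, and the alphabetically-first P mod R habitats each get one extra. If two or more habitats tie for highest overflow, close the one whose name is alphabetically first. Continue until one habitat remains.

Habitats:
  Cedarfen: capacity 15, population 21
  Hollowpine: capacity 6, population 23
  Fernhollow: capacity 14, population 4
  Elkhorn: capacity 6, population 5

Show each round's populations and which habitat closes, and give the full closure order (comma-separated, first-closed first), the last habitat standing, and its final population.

Round 1: Cedarfen=21 Elkhorn=5 Fernhollow=4 Hollowpine=23 → close Hollowpine (overflow 17)
  23÷3 = 7 each, +1 to first 2
Round 2: Cedarfen=29 Elkhorn=13 Fernhollow=11 → close Cedarfen (overflow 14)
  29÷2 = 14 each, +1 to first 1
Round 3: Elkhorn=28 Fernhollow=25 → close Elkhorn (overflow 22)
  28÷1 = 28 each, +1 to first 0

Closure order: Hollowpine, Cedarfen, Elkhorn
Last habitat: Fernhollow with 53 animals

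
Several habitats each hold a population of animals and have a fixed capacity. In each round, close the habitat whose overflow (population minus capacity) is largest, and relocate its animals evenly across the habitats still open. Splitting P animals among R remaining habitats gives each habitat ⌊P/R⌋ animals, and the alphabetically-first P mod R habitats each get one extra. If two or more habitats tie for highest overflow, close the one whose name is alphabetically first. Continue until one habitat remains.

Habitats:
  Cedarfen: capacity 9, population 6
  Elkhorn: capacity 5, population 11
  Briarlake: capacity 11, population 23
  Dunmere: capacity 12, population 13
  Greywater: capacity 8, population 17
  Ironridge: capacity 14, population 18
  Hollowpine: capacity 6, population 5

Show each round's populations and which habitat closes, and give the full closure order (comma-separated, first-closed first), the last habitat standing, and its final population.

Closure order: Briarlake, Greywater, Elkhorn, Ironridge, Dunmere, Cedarfen
Last habitat: Hollowpine with 93 animals

Round 1: Briarlake=23 Cedarfen=6 Dunmere=13 Elkhorn=11 Greywater=17 Hollowpine=5 Ironridge=18 → close Briarlake (overflow 12)
  23÷6 = 3 each, +1 to first 5
Round 2: Cedarfen=10 Dunmere=17 Elkhorn=15 Greywater=21 Hollowpine=9 Ironridge=21 → close Greywater (overflow 13)
  21÷5 = 4 each, +1 to first 1
Round 3: Cedarfen=15 Dunmere=21 Elkhorn=19 Hollowpine=13 Ironridge=25 → close Elkhorn (overflow 14)
  19÷4 = 4 each, +1 to first 3
Round 4: Cedarfen=20 Dunmere=26 Hollowpine=18 Ironridge=29 → close Ironridge (overflow 15)
  29÷3 = 9 each, +1 to first 2
Round 5: Cedarfen=30 Dunmere=36 Hollowpine=27 → close Dunmere (overflow 24)
  36÷2 = 18 each, +1 to first 0
Round 6: Cedarfen=48 Hollowpine=45 → close Cedarfen (overflow 39)
  48÷1 = 48 each, +1 to first 0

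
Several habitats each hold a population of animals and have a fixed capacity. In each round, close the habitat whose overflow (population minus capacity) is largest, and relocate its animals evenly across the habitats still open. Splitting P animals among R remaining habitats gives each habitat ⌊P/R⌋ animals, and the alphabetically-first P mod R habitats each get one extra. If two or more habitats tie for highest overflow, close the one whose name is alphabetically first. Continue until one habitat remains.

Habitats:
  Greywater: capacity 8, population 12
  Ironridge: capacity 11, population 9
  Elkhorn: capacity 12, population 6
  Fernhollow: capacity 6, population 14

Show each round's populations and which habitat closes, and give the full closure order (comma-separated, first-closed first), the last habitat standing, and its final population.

Closure order: Fernhollow, Greywater, Ironridge
Last habitat: Elkhorn with 41 animals

Round 1: Elkhorn=6 Fernhollow=14 Greywater=12 Ironridge=9 → close Fernhollow (overflow 8)
  14÷3 = 4 each, +1 to first 2
Round 2: Elkhorn=11 Greywater=17 Ironridge=13 → close Greywater (overflow 9)
  17÷2 = 8 each, +1 to first 1
Round 3: Elkhorn=20 Ironridge=21 → close Ironridge (overflow 10)
  21÷1 = 21 each, +1 to first 0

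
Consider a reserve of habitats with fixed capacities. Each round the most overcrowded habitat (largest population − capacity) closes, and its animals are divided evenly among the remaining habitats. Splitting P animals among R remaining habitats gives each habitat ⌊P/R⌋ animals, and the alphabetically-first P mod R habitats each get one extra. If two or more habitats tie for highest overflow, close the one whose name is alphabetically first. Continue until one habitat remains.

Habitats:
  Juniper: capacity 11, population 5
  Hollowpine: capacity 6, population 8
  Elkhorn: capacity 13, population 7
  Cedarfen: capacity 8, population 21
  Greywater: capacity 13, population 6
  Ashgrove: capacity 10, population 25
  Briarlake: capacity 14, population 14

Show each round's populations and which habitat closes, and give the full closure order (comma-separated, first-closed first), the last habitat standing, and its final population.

Round 1: Ashgrove=25 Briarlake=14 Cedarfen=21 Elkhorn=7 Greywater=6 Hollowpine=8 Juniper=5 → close Ashgrove (overflow 15)
  25÷6 = 4 each, +1 to first 1
Round 2: Briarlake=19 Cedarfen=25 Elkhorn=11 Greywater=10 Hollowpine=12 Juniper=9 → close Cedarfen (overflow 17)
  25÷5 = 5 each, +1 to first 0
Round 3: Briarlake=24 Elkhorn=16 Greywater=15 Hollowpine=17 Juniper=14 → close Hollowpine (overflow 11)
  17÷4 = 4 each, +1 to first 1
Round 4: Briarlake=29 Elkhorn=20 Greywater=19 Juniper=18 → close Briarlake (overflow 15)
  29÷3 = 9 each, +1 to first 2
Round 5: Elkhorn=30 Greywater=29 Juniper=27 → close Elkhorn (overflow 17)
  30÷2 = 15 each, +1 to first 0
Round 6: Greywater=44 Juniper=42 → close Greywater (overflow 31)
  44÷1 = 44 each, +1 to first 0

Closure order: Ashgrove, Cedarfen, Hollowpine, Briarlake, Elkhorn, Greywater
Last habitat: Juniper with 86 animals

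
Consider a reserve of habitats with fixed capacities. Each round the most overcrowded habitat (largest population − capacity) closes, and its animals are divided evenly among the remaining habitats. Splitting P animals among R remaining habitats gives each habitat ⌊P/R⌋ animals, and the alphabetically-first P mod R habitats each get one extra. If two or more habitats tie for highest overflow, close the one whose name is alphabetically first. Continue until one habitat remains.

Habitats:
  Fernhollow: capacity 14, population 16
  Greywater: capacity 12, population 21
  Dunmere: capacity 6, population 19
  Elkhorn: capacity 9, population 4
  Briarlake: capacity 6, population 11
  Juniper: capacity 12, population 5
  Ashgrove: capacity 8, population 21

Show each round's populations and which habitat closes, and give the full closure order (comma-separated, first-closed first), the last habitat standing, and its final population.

Round 1: Ashgrove=21 Briarlake=11 Dunmere=19 Elkhorn=4 Fernhollow=16 Greywater=21 Juniper=5 → close Ashgrove (overflow 13)
  21÷6 = 3 each, +1 to first 3
Round 2: Briarlake=15 Dunmere=23 Elkhorn=8 Fernhollow=19 Greywater=24 Juniper=8 → close Dunmere (overflow 17)
  23÷5 = 4 each, +1 to first 3
Round 3: Briarlake=20 Elkhorn=13 Fernhollow=24 Greywater=28 Juniper=12 → close Greywater (overflow 16)
  28÷4 = 7 each, +1 to first 0
Round 4: Briarlake=27 Elkhorn=20 Fernhollow=31 Juniper=19 → close Briarlake (overflow 21)
  27÷3 = 9 each, +1 to first 0
Round 5: Elkhorn=29 Fernhollow=40 Juniper=28 → close Fernhollow (overflow 26)
  40÷2 = 20 each, +1 to first 0
Round 6: Elkhorn=49 Juniper=48 → close Elkhorn (overflow 40)
  49÷1 = 49 each, +1 to first 0

Closure order: Ashgrove, Dunmere, Greywater, Briarlake, Fernhollow, Elkhorn
Last habitat: Juniper with 97 animals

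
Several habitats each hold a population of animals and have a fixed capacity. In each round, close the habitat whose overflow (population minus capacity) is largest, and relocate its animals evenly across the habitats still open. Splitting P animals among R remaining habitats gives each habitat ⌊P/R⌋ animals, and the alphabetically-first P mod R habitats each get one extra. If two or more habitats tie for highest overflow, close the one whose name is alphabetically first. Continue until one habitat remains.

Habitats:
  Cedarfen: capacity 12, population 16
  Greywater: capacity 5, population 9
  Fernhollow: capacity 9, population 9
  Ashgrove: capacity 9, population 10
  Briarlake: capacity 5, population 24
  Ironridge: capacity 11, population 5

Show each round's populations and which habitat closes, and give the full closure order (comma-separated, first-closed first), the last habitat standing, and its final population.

Round 1: Ashgrove=10 Briarlake=24 Cedarfen=16 Fernhollow=9 Greywater=9 Ironridge=5 → close Briarlake (overflow 19)
  24÷5 = 4 each, +1 to first 4
Round 2: Ashgrove=15 Cedarfen=21 Fernhollow=14 Greywater=14 Ironridge=9 → close Cedarfen (overflow 9)
  21÷4 = 5 each, +1 to first 1
Round 3: Ashgrove=21 Fernhollow=19 Greywater=19 Ironridge=14 → close Greywater (overflow 14)
  19÷3 = 6 each, +1 to first 1
Round 4: Ashgrove=28 Fernhollow=25 Ironridge=20 → close Ashgrove (overflow 19)
  28÷2 = 14 each, +1 to first 0
Round 5: Fernhollow=39 Ironridge=34 → close Fernhollow (overflow 30)
  39÷1 = 39 each, +1 to first 0

Closure order: Briarlake, Cedarfen, Greywater, Ashgrove, Fernhollow
Last habitat: Ironridge with 73 animals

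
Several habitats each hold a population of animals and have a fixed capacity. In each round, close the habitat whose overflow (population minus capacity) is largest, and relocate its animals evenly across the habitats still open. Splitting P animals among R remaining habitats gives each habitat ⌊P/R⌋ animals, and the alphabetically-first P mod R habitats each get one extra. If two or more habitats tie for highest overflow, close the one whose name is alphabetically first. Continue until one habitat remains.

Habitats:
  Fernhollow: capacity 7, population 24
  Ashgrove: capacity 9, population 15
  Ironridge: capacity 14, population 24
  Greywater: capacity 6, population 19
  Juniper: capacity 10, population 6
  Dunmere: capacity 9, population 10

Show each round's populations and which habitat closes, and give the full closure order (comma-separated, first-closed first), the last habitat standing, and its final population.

Round 1: Ashgrove=15 Dunmere=10 Fernhollow=24 Greywater=19 Ironridge=24 Juniper=6 → close Fernhollow (overflow 17)
  24÷5 = 4 each, +1 to first 4
Round 2: Ashgrove=20 Dunmere=15 Greywater=24 Ironridge=29 Juniper=10 → close Greywater (overflow 18)
  24÷4 = 6 each, +1 to first 0
Round 3: Ashgrove=26 Dunmere=21 Ironridge=35 Juniper=16 → close Ironridge (overflow 21)
  35÷3 = 11 each, +1 to first 2
Round 4: Ashgrove=38 Dunmere=33 Juniper=27 → close Ashgrove (overflow 29)
  38÷2 = 19 each, +1 to first 0
Round 5: Dunmere=52 Juniper=46 → close Dunmere (overflow 43)
  52÷1 = 52 each, +1 to first 0

Closure order: Fernhollow, Greywater, Ironridge, Ashgrove, Dunmere
Last habitat: Juniper with 98 animals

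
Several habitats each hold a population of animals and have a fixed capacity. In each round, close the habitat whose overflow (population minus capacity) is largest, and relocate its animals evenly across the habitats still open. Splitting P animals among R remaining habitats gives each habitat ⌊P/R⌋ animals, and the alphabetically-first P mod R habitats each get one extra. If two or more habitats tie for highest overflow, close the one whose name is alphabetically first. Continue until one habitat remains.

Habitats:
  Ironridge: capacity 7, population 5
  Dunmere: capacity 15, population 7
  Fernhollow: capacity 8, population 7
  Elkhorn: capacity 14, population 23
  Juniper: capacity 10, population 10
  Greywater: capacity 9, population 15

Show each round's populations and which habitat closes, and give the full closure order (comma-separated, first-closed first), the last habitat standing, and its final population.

Round 1: Dunmere=7 Elkhorn=23 Fernhollow=7 Greywater=15 Ironridge=5 Juniper=10 → close Elkhorn (overflow 9)
  23÷5 = 4 each, +1 to first 3
Round 2: Dunmere=12 Fernhollow=12 Greywater=20 Ironridge=9 Juniper=14 → close Greywater (overflow 11)
  20÷4 = 5 each, +1 to first 0
Round 3: Dunmere=17 Fernhollow=17 Ironridge=14 Juniper=19 → close Fernhollow (overflow 9)
  17÷3 = 5 each, +1 to first 2
Round 4: Dunmere=23 Ironridge=20 Juniper=24 → close Juniper (overflow 14)
  24÷2 = 12 each, +1 to first 0
Round 5: Dunmere=35 Ironridge=32 → close Ironridge (overflow 25)
  32÷1 = 32 each, +1 to first 0

Closure order: Elkhorn, Greywater, Fernhollow, Juniper, Ironridge
Last habitat: Dunmere with 67 animals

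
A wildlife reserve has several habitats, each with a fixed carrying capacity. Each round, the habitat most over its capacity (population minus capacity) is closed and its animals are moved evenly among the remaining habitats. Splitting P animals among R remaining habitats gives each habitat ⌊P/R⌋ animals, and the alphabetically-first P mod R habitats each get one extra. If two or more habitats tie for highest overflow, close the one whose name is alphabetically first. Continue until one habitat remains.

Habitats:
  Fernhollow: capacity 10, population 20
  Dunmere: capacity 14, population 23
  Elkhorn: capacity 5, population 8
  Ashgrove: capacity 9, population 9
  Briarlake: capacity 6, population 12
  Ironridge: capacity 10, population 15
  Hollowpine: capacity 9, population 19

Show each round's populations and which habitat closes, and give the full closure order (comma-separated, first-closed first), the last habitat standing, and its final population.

Round 1: Ashgrove=9 Briarlake=12 Dunmere=23 Elkhorn=8 Fernhollow=20 Hollowpine=19 Ironridge=15 → close Fernhollow (overflow 10)
  20÷6 = 3 each, +1 to first 2
Round 2: Ashgrove=13 Briarlake=16 Dunmere=26 Elkhorn=11 Hollowpine=22 Ironridge=18 → close Hollowpine (overflow 13)
  22÷5 = 4 each, +1 to first 2
Round 3: Ashgrove=18 Briarlake=21 Dunmere=30 Elkhorn=15 Ironridge=22 → close Dunmere (overflow 16)
  30÷4 = 7 each, +1 to first 2
Round 4: Ashgrove=26 Briarlake=29 Elkhorn=22 Ironridge=29 → close Briarlake (overflow 23)
  29÷3 = 9 each, +1 to first 2
Round 5: Ashgrove=36 Elkhorn=32 Ironridge=38 → close Ironridge (overflow 28)
  38÷2 = 19 each, +1 to first 0
Round 6: Ashgrove=55 Elkhorn=51 → close Ashgrove (overflow 46)
  55÷1 = 55 each, +1 to first 0

Closure order: Fernhollow, Hollowpine, Dunmere, Briarlake, Ironridge, Ashgrove
Last habitat: Elkhorn with 106 animals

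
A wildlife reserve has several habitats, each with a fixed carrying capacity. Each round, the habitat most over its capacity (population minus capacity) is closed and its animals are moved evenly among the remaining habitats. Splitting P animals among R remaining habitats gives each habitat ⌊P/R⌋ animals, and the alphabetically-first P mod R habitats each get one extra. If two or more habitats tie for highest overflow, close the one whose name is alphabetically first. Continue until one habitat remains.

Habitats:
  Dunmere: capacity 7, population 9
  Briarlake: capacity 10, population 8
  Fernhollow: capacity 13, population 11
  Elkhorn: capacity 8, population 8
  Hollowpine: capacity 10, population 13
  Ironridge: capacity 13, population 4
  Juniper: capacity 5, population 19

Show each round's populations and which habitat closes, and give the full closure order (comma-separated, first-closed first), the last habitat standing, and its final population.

Closure order: Juniper, Hollowpine, Dunmere, Briarlake, Elkhorn, Fernhollow
Last habitat: Ironridge with 72 animals

Round 1: Briarlake=8 Dunmere=9 Elkhorn=8 Fernhollow=11 Hollowpine=13 Ironridge=4 Juniper=19 → close Juniper (overflow 14)
  19÷6 = 3 each, +1 to first 1
Round 2: Briarlake=12 Dunmere=12 Elkhorn=11 Fernhollow=14 Hollowpine=16 Ironridge=7 → close Hollowpine (overflow 6)
  16÷5 = 3 each, +1 to first 1
Round 3: Briarlake=16 Dunmere=15 Elkhorn=14 Fernhollow=17 Ironridge=10 → close Dunmere (overflow 8)
  15÷4 = 3 each, +1 to first 3
Round 4: Briarlake=20 Elkhorn=18 Fernhollow=21 Ironridge=13 → close Briarlake (overflow 10)
  20÷3 = 6 each, +1 to first 2
Round 5: Elkhorn=25 Fernhollow=28 Ironridge=19 → close Elkhorn (overflow 17)
  25÷2 = 12 each, +1 to first 1
Round 6: Fernhollow=41 Ironridge=31 → close Fernhollow (overflow 28)
  41÷1 = 41 each, +1 to first 0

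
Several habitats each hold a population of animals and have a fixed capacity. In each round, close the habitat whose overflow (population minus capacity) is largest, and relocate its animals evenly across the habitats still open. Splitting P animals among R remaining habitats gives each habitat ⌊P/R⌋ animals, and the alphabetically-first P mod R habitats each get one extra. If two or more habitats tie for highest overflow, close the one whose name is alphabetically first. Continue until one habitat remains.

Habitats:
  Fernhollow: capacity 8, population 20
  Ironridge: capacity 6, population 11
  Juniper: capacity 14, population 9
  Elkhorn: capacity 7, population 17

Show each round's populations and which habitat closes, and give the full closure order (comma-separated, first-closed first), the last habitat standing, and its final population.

Round 1: Elkhorn=17 Fernhollow=20 Ironridge=11 Juniper=9 → close Fernhollow (overflow 12)
  20÷3 = 6 each, +1 to first 2
Round 2: Elkhorn=24 Ironridge=18 Juniper=15 → close Elkhorn (overflow 17)
  24÷2 = 12 each, +1 to first 0
Round 3: Ironridge=30 Juniper=27 → close Ironridge (overflow 24)
  30÷1 = 30 each, +1 to first 0

Closure order: Fernhollow, Elkhorn, Ironridge
Last habitat: Juniper with 57 animals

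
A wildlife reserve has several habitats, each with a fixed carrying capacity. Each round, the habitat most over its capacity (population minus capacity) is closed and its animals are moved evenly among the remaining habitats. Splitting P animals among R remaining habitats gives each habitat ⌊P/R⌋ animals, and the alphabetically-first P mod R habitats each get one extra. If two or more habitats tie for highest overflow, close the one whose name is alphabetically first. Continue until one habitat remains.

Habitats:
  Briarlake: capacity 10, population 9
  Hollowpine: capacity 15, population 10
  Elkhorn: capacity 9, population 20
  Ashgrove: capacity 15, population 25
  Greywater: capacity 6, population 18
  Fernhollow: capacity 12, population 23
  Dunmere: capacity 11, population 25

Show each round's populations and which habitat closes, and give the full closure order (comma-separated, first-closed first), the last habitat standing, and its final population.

Round 1: Ashgrove=25 Briarlake=9 Dunmere=25 Elkhorn=20 Fernhollow=23 Greywater=18 Hollowpine=10 → close Dunmere (overflow 14)
  25÷6 = 4 each, +1 to first 1
Round 2: Ashgrove=30 Briarlake=13 Elkhorn=24 Fernhollow=27 Greywater=22 Hollowpine=14 → close Greywater (overflow 16)
  22÷5 = 4 each, +1 to first 2
Round 3: Ashgrove=35 Briarlake=18 Elkhorn=28 Fernhollow=31 Hollowpine=18 → close Ashgrove (overflow 20)
  35÷4 = 8 each, +1 to first 3
Round 4: Briarlake=27 Elkhorn=37 Fernhollow=40 Hollowpine=26 → close Elkhorn (overflow 28)
  37÷3 = 12 each, +1 to first 1
Round 5: Briarlake=40 Fernhollow=52 Hollowpine=38 → close Fernhollow (overflow 40)
  52÷2 = 26 each, +1 to first 0
Round 6: Briarlake=66 Hollowpine=64 → close Briarlake (overflow 56)
  66÷1 = 66 each, +1 to first 0

Closure order: Dunmere, Greywater, Ashgrove, Elkhorn, Fernhollow, Briarlake
Last habitat: Hollowpine with 130 animals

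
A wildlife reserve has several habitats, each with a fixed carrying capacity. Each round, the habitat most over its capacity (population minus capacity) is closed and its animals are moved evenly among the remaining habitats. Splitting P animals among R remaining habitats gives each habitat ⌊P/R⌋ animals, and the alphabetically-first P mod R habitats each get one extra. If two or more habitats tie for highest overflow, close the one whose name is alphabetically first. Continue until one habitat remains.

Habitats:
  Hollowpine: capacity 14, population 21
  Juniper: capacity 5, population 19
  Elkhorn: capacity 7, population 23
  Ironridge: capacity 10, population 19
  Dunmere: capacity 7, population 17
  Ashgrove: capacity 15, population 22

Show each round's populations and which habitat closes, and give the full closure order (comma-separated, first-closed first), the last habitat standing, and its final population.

Round 1: Ashgrove=22 Dunmere=17 Elkhorn=23 Hollowpine=21 Ironridge=19 Juniper=19 → close Elkhorn (overflow 16)
  23÷5 = 4 each, +1 to first 3
Round 2: Ashgrove=27 Dunmere=22 Hollowpine=26 Ironridge=23 Juniper=23 → close Juniper (overflow 18)
  23÷4 = 5 each, +1 to first 3
Round 3: Ashgrove=33 Dunmere=28 Hollowpine=32 Ironridge=28 → close Dunmere (overflow 21)
  28÷3 = 9 each, +1 to first 1
Round 4: Ashgrove=43 Hollowpine=41 Ironridge=37 → close Ashgrove (overflow 28)
  43÷2 = 21 each, +1 to first 1
Round 5: Hollowpine=63 Ironridge=58 → close Hollowpine (overflow 49)
  63÷1 = 63 each, +1 to first 0

Closure order: Elkhorn, Juniper, Dunmere, Ashgrove, Hollowpine
Last habitat: Ironridge with 121 animals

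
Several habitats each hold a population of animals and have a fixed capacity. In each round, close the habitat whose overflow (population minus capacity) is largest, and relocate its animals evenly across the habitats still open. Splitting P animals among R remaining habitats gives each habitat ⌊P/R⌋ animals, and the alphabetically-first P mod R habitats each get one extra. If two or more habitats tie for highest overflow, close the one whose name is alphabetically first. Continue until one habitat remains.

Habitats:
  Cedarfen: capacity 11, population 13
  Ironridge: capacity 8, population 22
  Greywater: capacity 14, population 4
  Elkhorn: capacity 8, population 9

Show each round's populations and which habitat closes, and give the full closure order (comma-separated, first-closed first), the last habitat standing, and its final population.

Round 1: Cedarfen=13 Elkhorn=9 Greywater=4 Ironridge=22 → close Ironridge (overflow 14)
  22÷3 = 7 each, +1 to first 1
Round 2: Cedarfen=21 Elkhorn=16 Greywater=11 → close Cedarfen (overflow 10)
  21÷2 = 10 each, +1 to first 1
Round 3: Elkhorn=27 Greywater=21 → close Elkhorn (overflow 19)
  27÷1 = 27 each, +1 to first 0

Closure order: Ironridge, Cedarfen, Elkhorn
Last habitat: Greywater with 48 animals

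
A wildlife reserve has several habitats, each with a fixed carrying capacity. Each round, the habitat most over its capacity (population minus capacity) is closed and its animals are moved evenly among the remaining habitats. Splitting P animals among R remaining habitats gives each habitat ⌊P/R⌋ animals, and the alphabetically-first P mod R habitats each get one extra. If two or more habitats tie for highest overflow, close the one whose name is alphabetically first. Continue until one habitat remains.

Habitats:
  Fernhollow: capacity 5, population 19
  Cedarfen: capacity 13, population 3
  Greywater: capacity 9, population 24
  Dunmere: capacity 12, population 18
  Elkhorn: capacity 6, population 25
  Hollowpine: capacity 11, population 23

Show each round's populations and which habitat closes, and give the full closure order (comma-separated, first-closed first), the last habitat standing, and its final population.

Closure order: Elkhorn, Greywater, Fernhollow, Hollowpine, Dunmere
Last habitat: Cedarfen with 112 animals

Round 1: Cedarfen=3 Dunmere=18 Elkhorn=25 Fernhollow=19 Greywater=24 Hollowpine=23 → close Elkhorn (overflow 19)
  25÷5 = 5 each, +1 to first 0
Round 2: Cedarfen=8 Dunmere=23 Fernhollow=24 Greywater=29 Hollowpine=28 → close Greywater (overflow 20)
  29÷4 = 7 each, +1 to first 1
Round 3: Cedarfen=16 Dunmere=30 Fernhollow=31 Hollowpine=35 → close Fernhollow (overflow 26)
  31÷3 = 10 each, +1 to first 1
Round 4: Cedarfen=27 Dunmere=40 Hollowpine=45 → close Hollowpine (overflow 34)
  45÷2 = 22 each, +1 to first 1
Round 5: Cedarfen=50 Dunmere=62 → close Dunmere (overflow 50)
  62÷1 = 62 each, +1 to first 0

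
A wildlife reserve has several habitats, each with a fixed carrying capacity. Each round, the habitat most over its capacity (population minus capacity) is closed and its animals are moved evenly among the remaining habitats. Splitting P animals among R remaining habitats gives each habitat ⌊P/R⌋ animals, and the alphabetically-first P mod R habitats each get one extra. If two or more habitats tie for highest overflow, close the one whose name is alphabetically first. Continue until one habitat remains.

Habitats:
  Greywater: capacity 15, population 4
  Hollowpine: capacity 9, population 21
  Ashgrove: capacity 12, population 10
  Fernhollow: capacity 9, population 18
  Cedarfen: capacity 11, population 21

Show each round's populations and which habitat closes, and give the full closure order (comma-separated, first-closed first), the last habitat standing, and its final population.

Round 1: Ashgrove=10 Cedarfen=21 Fernhollow=18 Greywater=4 Hollowpine=21 → close Hollowpine (overflow 12)
  21÷4 = 5 each, +1 to first 1
Round 2: Ashgrove=16 Cedarfen=26 Fernhollow=23 Greywater=9 → close Cedarfen (overflow 15)
  26÷3 = 8 each, +1 to first 2
Round 3: Ashgrove=25 Fernhollow=32 Greywater=17 → close Fernhollow (overflow 23)
  32÷2 = 16 each, +1 to first 0
Round 4: Ashgrove=41 Greywater=33 → close Ashgrove (overflow 29)
  41÷1 = 41 each, +1 to first 0

Closure order: Hollowpine, Cedarfen, Fernhollow, Ashgrove
Last habitat: Greywater with 74 animals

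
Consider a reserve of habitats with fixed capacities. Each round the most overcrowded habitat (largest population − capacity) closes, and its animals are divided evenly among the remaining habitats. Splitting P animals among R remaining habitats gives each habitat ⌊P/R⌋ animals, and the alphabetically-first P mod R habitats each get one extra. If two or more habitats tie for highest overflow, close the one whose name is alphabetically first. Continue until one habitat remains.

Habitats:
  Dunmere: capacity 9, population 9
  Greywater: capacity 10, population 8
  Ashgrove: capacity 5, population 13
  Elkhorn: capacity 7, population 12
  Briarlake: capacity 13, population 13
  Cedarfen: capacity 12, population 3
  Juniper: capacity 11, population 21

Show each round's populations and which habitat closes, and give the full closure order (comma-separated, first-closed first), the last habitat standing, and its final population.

Round 1: Ashgrove=13 Briarlake=13 Cedarfen=3 Dunmere=9 Elkhorn=12 Greywater=8 Juniper=21 → close Juniper (overflow 10)
  21÷6 = 3 each, +1 to first 3
Round 2: Ashgrove=17 Briarlake=17 Cedarfen=7 Dunmere=12 Elkhorn=15 Greywater=11 → close Ashgrove (overflow 12)
  17÷5 = 3 each, +1 to first 2
Round 3: Briarlake=21 Cedarfen=11 Dunmere=15 Elkhorn=18 Greywater=14 → close Elkhorn (overflow 11)
  18÷4 = 4 each, +1 to first 2
Round 4: Briarlake=26 Cedarfen=16 Dunmere=19 Greywater=18 → close Briarlake (overflow 13)
  26÷3 = 8 each, +1 to first 2
Round 5: Cedarfen=25 Dunmere=28 Greywater=26 → close Dunmere (overflow 19)
  28÷2 = 14 each, +1 to first 0
Round 6: Cedarfen=39 Greywater=40 → close Greywater (overflow 30)
  40÷1 = 40 each, +1 to first 0

Closure order: Juniper, Ashgrove, Elkhorn, Briarlake, Dunmere, Greywater
Last habitat: Cedarfen with 79 animals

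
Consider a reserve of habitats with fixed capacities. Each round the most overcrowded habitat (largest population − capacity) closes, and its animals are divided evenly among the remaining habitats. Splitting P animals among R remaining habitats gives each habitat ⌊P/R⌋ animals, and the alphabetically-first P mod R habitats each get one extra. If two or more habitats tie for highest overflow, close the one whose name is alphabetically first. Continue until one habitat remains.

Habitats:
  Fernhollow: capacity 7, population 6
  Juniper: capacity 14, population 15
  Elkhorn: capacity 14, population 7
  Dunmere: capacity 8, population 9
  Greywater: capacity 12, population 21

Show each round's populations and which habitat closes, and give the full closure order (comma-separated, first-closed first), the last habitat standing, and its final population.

Round 1: Dunmere=9 Elkhorn=7 Fernhollow=6 Greywater=21 Juniper=15 → close Greywater (overflow 9)
  21÷4 = 5 each, +1 to first 1
Round 2: Dunmere=15 Elkhorn=12 Fernhollow=11 Juniper=20 → close Dunmere (overflow 7)
  15÷3 = 5 each, +1 to first 0
Round 3: Elkhorn=17 Fernhollow=16 Juniper=25 → close Juniper (overflow 11)
  25÷2 = 12 each, +1 to first 1
Round 4: Elkhorn=30 Fernhollow=28 → close Fernhollow (overflow 21)
  28÷1 = 28 each, +1 to first 0

Closure order: Greywater, Dunmere, Juniper, Fernhollow
Last habitat: Elkhorn with 58 animals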